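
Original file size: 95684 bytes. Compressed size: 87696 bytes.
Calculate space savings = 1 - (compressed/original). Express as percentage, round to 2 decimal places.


ratio = compressed/original = 87696/95684 = 0.916517
savings = 1 - ratio = 1 - 0.916517 = 0.083483
as a percentage: 0.083483 * 100 = 8.35%

Space savings = 1 - 87696/95684 = 8.35%


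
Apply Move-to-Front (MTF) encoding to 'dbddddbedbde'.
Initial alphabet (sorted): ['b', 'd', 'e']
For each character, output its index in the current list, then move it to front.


MTF encoding:
'd': index 1 in ['b', 'd', 'e'] -> ['d', 'b', 'e']
'b': index 1 in ['d', 'b', 'e'] -> ['b', 'd', 'e']
'd': index 1 in ['b', 'd', 'e'] -> ['d', 'b', 'e']
'd': index 0 in ['d', 'b', 'e'] -> ['d', 'b', 'e']
'd': index 0 in ['d', 'b', 'e'] -> ['d', 'b', 'e']
'd': index 0 in ['d', 'b', 'e'] -> ['d', 'b', 'e']
'b': index 1 in ['d', 'b', 'e'] -> ['b', 'd', 'e']
'e': index 2 in ['b', 'd', 'e'] -> ['e', 'b', 'd']
'd': index 2 in ['e', 'b', 'd'] -> ['d', 'e', 'b']
'b': index 2 in ['d', 'e', 'b'] -> ['b', 'd', 'e']
'd': index 1 in ['b', 'd', 'e'] -> ['d', 'b', 'e']
'e': index 2 in ['d', 'b', 'e'] -> ['e', 'd', 'b']


Output: [1, 1, 1, 0, 0, 0, 1, 2, 2, 2, 1, 2]


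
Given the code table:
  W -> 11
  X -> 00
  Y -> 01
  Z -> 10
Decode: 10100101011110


Decoding:
10 -> Z
10 -> Z
01 -> Y
01 -> Y
01 -> Y
11 -> W
10 -> Z


Result: ZZYYYWZ


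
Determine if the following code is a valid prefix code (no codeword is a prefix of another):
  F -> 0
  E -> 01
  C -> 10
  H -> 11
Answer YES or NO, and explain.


Checking each pair (does one codeword prefix another?):
  F='0' vs E='01': prefix -- VIOLATION

NO -- this is NOT a valid prefix code. F (0) is a prefix of E (01).


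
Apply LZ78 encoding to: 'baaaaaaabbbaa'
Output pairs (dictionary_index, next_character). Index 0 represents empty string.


LZ78 encoding steps:
Dictionary: {0: ''}
Step 1: w='' (idx 0), next='b' -> output (0, 'b'), add 'b' as idx 1
Step 2: w='' (idx 0), next='a' -> output (0, 'a'), add 'a' as idx 2
Step 3: w='a' (idx 2), next='a' -> output (2, 'a'), add 'aa' as idx 3
Step 4: w='aa' (idx 3), next='a' -> output (3, 'a'), add 'aaa' as idx 4
Step 5: w='a' (idx 2), next='b' -> output (2, 'b'), add 'ab' as idx 5
Step 6: w='b' (idx 1), next='b' -> output (1, 'b'), add 'bb' as idx 6
Step 7: w='aa' (idx 3), end of input -> output (3, '')


Encoded: [(0, 'b'), (0, 'a'), (2, 'a'), (3, 'a'), (2, 'b'), (1, 'b'), (3, '')]


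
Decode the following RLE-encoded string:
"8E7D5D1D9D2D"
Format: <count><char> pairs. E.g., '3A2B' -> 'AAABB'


Expanding each <count><char> pair:
  8E -> 'EEEEEEEE'
  7D -> 'DDDDDDD'
  5D -> 'DDDDD'
  1D -> 'D'
  9D -> 'DDDDDDDDD'
  2D -> 'DD'

Decoded = EEEEEEEEDDDDDDDDDDDDDDDDDDDDDDDD


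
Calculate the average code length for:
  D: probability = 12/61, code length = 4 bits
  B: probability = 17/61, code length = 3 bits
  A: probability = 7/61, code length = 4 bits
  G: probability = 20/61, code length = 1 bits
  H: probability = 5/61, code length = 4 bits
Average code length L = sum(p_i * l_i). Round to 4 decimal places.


Weighted contributions p_i * l_i:
  D: (12/61) * 4 = 48/61
  B: (17/61) * 3 = 51/61
  A: (7/61) * 4 = 28/61
  G: (20/61) * 1 = 20/61
  H: (5/61) * 4 = 20/61
Sum = (48 + 51 + 28 + 20 + 20)/61 = 167/61

L = 167/61 = 2.7377 bits/symbol


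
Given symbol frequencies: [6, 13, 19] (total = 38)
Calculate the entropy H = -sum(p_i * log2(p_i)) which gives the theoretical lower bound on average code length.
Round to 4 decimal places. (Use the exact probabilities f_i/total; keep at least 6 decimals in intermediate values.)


Per-symbol terms -p_i * log2(p_i) with p_i = f_i/38:
  p = 6/38 = 0.157895: log2(p) = -2.662965, -p*log2(p) = 0.420468
  p = 13/38 = 0.342105: log2(p) = -1.547488, -p*log2(p) = 0.529404
  p = 19/38 = 0.500000: log2(p) = -1.000000, -p*log2(p) = 0.500000
H = 0.420468 + 0.529404 + 0.500000 = 1.449872

H = 1.4499 bits/symbol


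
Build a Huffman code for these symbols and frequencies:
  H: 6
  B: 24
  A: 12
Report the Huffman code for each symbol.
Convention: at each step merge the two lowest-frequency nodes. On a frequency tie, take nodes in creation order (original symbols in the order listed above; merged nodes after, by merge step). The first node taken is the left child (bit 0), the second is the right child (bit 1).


Huffman tree construction:
Step 1: Merge H(6) + A(12) = 18
Step 2: Merge (H+A)(18) + B(24) = 42
Read each symbol's code off the tree from the root (left child = 0, right child = 1).

Codes:
  H: 00 (length 2)
  B: 1 (length 1)
  A: 01 (length 2)
Average code length: 60/42 = 1.4286 bits/symbol


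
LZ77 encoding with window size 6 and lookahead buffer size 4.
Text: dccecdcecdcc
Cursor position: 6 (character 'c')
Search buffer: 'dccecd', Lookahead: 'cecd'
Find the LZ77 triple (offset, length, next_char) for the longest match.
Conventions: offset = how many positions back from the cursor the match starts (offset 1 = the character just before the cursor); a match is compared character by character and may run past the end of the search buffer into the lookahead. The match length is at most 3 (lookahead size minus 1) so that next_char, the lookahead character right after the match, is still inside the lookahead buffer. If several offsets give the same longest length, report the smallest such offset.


Try each offset into the search buffer:
  offset=1 (pos 5, char 'd'): match length 0
  offset=2 (pos 4, char 'c'): match length 1
  offset=3 (pos 3, char 'e'): match length 0
  offset=4 (pos 2, char 'c'): match length 3
  offset=5 (pos 1, char 'c'): match length 1
  offset=6 (pos 0, char 'd'): match length 0
Longest match has length 3 at offset 4.
next_char = character at position 6 + 3 = 9 -> 'd'

Best match: offset=4, length=3 (matching 'cec' starting at position 2)
LZ77 triple: (4, 3, 'd')


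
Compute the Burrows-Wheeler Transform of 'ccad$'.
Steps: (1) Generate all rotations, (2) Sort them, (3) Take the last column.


Rotations (sorted):
  0: $ccad -> last char: d
  1: ad$cc -> last char: c
  2: cad$c -> last char: c
  3: ccad$ -> last char: $
  4: d$cca -> last char: a


BWT = dcc$a


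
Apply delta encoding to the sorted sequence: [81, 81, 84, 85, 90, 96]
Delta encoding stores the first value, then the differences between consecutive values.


First value: 81
Deltas:
  81 - 81 = 0
  84 - 81 = 3
  85 - 84 = 1
  90 - 85 = 5
  96 - 90 = 6


Delta encoded: [81, 0, 3, 1, 5, 6]


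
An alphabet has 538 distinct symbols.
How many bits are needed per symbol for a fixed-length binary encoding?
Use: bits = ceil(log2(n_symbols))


log2(538) = 9.0715
Bracket: 2^9 = 512 < 538 <= 2^10 = 1024
So ceil(log2(538)) = 10

bits = ceil(log2(538)) = ceil(9.0715) = 10 bits


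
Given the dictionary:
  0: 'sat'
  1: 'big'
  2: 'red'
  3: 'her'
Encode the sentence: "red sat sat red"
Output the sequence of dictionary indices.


Look up each word in the dictionary:
  'red' -> 2
  'sat' -> 0
  'sat' -> 0
  'red' -> 2

Encoded: [2, 0, 0, 2]


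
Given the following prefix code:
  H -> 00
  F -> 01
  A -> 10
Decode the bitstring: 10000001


Decoding step by step:
Bits 10 -> A
Bits 00 -> H
Bits 00 -> H
Bits 01 -> F


Decoded message: AHHF


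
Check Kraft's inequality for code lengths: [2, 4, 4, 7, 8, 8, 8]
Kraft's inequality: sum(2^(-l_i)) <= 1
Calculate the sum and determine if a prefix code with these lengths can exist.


Sum = 2^(-2) + 2^(-4) + 2^(-4) + 2^(-7) + 2^(-8) + 2^(-8) + 2^(-8)
    = 0.25 + 0.0625 + 0.0625 + 0.0078125 + 0.00390625 + 0.00390625 + 0.00390625
    = 101/256 = 0.39453125
Since 0.39453125 <= 1, Kraft's inequality IS satisfied.
A prefix code with these lengths CAN exist.

Kraft sum = 0.39453125. Satisfied.


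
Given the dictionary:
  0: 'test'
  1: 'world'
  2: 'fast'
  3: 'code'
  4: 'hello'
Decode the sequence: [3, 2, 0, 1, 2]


Look up each index in the dictionary:
  3 -> 'code'
  2 -> 'fast'
  0 -> 'test'
  1 -> 'world'
  2 -> 'fast'

Decoded: "code fast test world fast"


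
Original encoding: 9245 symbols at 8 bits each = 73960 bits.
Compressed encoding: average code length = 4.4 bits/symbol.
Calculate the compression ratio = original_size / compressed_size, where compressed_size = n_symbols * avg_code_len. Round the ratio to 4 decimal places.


original_size = n_symbols * orig_bits = 9245 * 8 = 73960 bits
compressed_size = n_symbols * avg_code_len = 9245 * 4.4 = 40678.0 bits
ratio = original_size / compressed_size = 73960 / 40678.0 = 1.8182

Compression ratio = 1.8182


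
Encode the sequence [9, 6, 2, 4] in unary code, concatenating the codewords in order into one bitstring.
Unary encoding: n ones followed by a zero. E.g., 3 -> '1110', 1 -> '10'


Encode each number as n ones followed by a terminating 0:
  9 -> 1111111110 (10 bits)
  6 -> 1111110 (7 bits)
  2 -> 110 (3 bits)
  4 -> 11110 (5 bits)
Total length = 10 + 7 + 3 + 5 = 25 bits.

Unary([9, 6, 2, 4]) = 1111111110111111011011110 (25 bits)


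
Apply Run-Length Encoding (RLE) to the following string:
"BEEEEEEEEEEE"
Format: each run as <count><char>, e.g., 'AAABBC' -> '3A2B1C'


Scanning runs left to right:
  i=0: run of 'B' x 1 -> '1B'
  i=1: run of 'E' x 11 -> '11E'

RLE = 1B11E


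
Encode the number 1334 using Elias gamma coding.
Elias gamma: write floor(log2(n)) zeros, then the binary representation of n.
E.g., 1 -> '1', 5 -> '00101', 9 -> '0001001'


num_bits = floor(log2(1334)) + 1 = 11
leading_zeros = num_bits - 1 = 10
binary(1334) = 10100110110

Elias gamma(1334) = '0000000000' + '10100110110' = 000000000010100110110 (21 bits)


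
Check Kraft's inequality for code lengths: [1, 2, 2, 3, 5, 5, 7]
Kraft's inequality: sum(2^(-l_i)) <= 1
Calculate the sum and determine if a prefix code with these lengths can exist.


Sum = 2^(-1) + 2^(-2) + 2^(-2) + 2^(-3) + 2^(-5) + 2^(-5) + 2^(-7)
    = 0.5 + 0.25 + 0.25 + 0.125 + 0.03125 + 0.03125 + 0.0078125
    = 153/128 = 1.1953125
Since 1.1953125 > 1, Kraft's inequality is NOT satisfied.
A prefix code with these lengths CANNOT exist.

Kraft sum = 1.1953125. Not satisfied.


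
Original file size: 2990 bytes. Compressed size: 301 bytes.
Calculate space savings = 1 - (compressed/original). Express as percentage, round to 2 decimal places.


ratio = compressed/original = 301/2990 = 0.100669
savings = 1 - ratio = 1 - 0.100669 = 0.899331
as a percentage: 0.899331 * 100 = 89.93%

Space savings = 1 - 301/2990 = 89.93%


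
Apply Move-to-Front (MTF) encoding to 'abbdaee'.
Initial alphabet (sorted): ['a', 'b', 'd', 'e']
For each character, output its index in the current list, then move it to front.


MTF encoding:
'a': index 0 in ['a', 'b', 'd', 'e'] -> ['a', 'b', 'd', 'e']
'b': index 1 in ['a', 'b', 'd', 'e'] -> ['b', 'a', 'd', 'e']
'b': index 0 in ['b', 'a', 'd', 'e'] -> ['b', 'a', 'd', 'e']
'd': index 2 in ['b', 'a', 'd', 'e'] -> ['d', 'b', 'a', 'e']
'a': index 2 in ['d', 'b', 'a', 'e'] -> ['a', 'd', 'b', 'e']
'e': index 3 in ['a', 'd', 'b', 'e'] -> ['e', 'a', 'd', 'b']
'e': index 0 in ['e', 'a', 'd', 'b'] -> ['e', 'a', 'd', 'b']


Output: [0, 1, 0, 2, 2, 3, 0]


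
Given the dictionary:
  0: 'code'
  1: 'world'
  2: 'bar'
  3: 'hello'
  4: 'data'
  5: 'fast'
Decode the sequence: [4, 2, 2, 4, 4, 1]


Look up each index in the dictionary:
  4 -> 'data'
  2 -> 'bar'
  2 -> 'bar'
  4 -> 'data'
  4 -> 'data'
  1 -> 'world'

Decoded: "data bar bar data data world"


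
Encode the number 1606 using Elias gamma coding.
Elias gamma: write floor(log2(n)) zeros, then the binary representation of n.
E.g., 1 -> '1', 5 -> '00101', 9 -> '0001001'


num_bits = floor(log2(1606)) + 1 = 11
leading_zeros = num_bits - 1 = 10
binary(1606) = 11001000110

Elias gamma(1606) = '0000000000' + '11001000110' = 000000000011001000110 (21 bits)


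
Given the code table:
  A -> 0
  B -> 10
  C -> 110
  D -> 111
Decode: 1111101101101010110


Decoding:
111 -> D
110 -> C
110 -> C
110 -> C
10 -> B
10 -> B
110 -> C


Result: DCCCBBC


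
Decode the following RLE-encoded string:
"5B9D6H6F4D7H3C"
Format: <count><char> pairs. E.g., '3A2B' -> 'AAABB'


Expanding each <count><char> pair:
  5B -> 'BBBBB'
  9D -> 'DDDDDDDDD'
  6H -> 'HHHHHH'
  6F -> 'FFFFFF'
  4D -> 'DDDD'
  7H -> 'HHHHHHH'
  3C -> 'CCC'

Decoded = BBBBBDDDDDDDDDHHHHHHFFFFFFDDDDHHHHHHHCCC


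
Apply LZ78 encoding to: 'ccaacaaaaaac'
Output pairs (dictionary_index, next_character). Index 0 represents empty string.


LZ78 encoding steps:
Dictionary: {0: ''}
Step 1: w='' (idx 0), next='c' -> output (0, 'c'), add 'c' as idx 1
Step 2: w='c' (idx 1), next='a' -> output (1, 'a'), add 'ca' as idx 2
Step 3: w='' (idx 0), next='a' -> output (0, 'a'), add 'a' as idx 3
Step 4: w='ca' (idx 2), next='a' -> output (2, 'a'), add 'caa' as idx 4
Step 5: w='a' (idx 3), next='a' -> output (3, 'a'), add 'aa' as idx 5
Step 6: w='aa' (idx 5), next='c' -> output (5, 'c'), add 'aac' as idx 6


Encoded: [(0, 'c'), (1, 'a'), (0, 'a'), (2, 'a'), (3, 'a'), (5, 'c')]


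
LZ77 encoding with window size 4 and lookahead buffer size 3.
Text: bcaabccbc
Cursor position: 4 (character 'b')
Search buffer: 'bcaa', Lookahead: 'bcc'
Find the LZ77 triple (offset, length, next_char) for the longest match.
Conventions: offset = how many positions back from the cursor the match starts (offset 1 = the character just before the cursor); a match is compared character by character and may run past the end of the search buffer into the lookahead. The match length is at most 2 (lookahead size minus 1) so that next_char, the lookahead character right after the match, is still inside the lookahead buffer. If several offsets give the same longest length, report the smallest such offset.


Try each offset into the search buffer:
  offset=1 (pos 3, char 'a'): match length 0
  offset=2 (pos 2, char 'a'): match length 0
  offset=3 (pos 1, char 'c'): match length 0
  offset=4 (pos 0, char 'b'): match length 2
Longest match has length 2 at offset 4.
next_char = character at position 4 + 2 = 6 -> 'c'

Best match: offset=4, length=2 (matching 'bc' starting at position 0)
LZ77 triple: (4, 2, 'c')


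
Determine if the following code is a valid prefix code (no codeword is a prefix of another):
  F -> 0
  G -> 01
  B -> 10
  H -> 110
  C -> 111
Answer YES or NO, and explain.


Checking each pair (does one codeword prefix another?):
  F='0' vs G='01': prefix -- VIOLATION

NO -- this is NOT a valid prefix code. F (0) is a prefix of G (01).


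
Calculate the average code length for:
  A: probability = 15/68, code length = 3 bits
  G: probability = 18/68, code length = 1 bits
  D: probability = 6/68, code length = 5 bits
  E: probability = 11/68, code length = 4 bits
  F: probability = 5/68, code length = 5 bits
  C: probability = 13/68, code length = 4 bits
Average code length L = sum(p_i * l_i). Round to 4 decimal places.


Weighted contributions p_i * l_i:
  A: (15/68) * 3 = 45/68
  G: (18/68) * 1 = 18/68
  D: (6/68) * 5 = 30/68
  E: (11/68) * 4 = 44/68
  F: (5/68) * 5 = 25/68
  C: (13/68) * 4 = 52/68
Sum = (45 + 18 + 30 + 44 + 25 + 52)/68 = 214/68

L = 214/68 = 3.1471 bits/symbol


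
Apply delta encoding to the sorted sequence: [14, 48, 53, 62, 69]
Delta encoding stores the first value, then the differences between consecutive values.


First value: 14
Deltas:
  48 - 14 = 34
  53 - 48 = 5
  62 - 53 = 9
  69 - 62 = 7


Delta encoded: [14, 34, 5, 9, 7]


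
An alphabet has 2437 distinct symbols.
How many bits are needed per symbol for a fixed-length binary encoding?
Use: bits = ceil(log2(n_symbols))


log2(2437) = 11.2509
Bracket: 2^11 = 2048 < 2437 <= 2^12 = 4096
So ceil(log2(2437)) = 12

bits = ceil(log2(2437)) = ceil(11.2509) = 12 bits


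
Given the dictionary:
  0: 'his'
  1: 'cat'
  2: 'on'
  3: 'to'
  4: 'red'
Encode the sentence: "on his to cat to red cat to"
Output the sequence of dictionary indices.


Look up each word in the dictionary:
  'on' -> 2
  'his' -> 0
  'to' -> 3
  'cat' -> 1
  'to' -> 3
  'red' -> 4
  'cat' -> 1
  'to' -> 3

Encoded: [2, 0, 3, 1, 3, 4, 1, 3]


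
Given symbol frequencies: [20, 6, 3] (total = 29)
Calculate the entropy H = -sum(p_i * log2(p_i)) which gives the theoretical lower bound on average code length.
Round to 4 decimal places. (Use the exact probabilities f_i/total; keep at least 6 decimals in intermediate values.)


Per-symbol terms -p_i * log2(p_i) with p_i = f_i/29:
  p = 20/29 = 0.689655: log2(p) = -0.536053, -p*log2(p) = 0.369692
  p = 6/29 = 0.206897: log2(p) = -2.273018, -p*log2(p) = 0.470280
  p = 3/29 = 0.103448: log2(p) = -3.273018, -p*log2(p) = 0.338588
H = 0.369692 + 0.470280 + 0.338588 = 1.178560

H = 1.1786 bits/symbol


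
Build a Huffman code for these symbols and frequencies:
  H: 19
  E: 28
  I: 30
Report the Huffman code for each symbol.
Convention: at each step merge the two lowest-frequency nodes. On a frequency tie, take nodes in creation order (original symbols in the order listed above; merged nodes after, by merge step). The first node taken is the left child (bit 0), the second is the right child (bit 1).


Huffman tree construction:
Step 1: Merge H(19) + E(28) = 47
Step 2: Merge I(30) + (H+E)(47) = 77
Read each symbol's code off the tree from the root (left child = 0, right child = 1).

Codes:
  H: 10 (length 2)
  E: 11 (length 2)
  I: 0 (length 1)
Average code length: 124/77 = 1.6104 bits/symbol


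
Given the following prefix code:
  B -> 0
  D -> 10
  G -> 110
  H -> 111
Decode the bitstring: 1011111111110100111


Decoding step by step:
Bits 10 -> D
Bits 111 -> H
Bits 111 -> H
Bits 111 -> H
Bits 10 -> D
Bits 10 -> D
Bits 0 -> B
Bits 111 -> H


Decoded message: DHHHDDBH


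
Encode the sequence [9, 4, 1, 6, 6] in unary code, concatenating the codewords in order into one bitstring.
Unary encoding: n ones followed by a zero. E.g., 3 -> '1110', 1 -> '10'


Encode each number as n ones followed by a terminating 0:
  9 -> 1111111110 (10 bits)
  4 -> 11110 (5 bits)
  1 -> 10 (2 bits)
  6 -> 1111110 (7 bits)
  6 -> 1111110 (7 bits)
Total length = 10 + 5 + 2 + 7 + 7 = 31 bits.

Unary([9, 4, 1, 6, 6]) = 1111111110111101011111101111110 (31 bits)


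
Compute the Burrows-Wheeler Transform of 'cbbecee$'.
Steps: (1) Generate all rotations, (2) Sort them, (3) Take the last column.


Rotations (sorted):
  0: $cbbecee -> last char: e
  1: bbecee$c -> last char: c
  2: becee$cb -> last char: b
  3: cbbecee$ -> last char: $
  4: cee$cbbe -> last char: e
  5: e$cbbece -> last char: e
  6: ecee$cbb -> last char: b
  7: ee$cbbec -> last char: c


BWT = ecb$eebc


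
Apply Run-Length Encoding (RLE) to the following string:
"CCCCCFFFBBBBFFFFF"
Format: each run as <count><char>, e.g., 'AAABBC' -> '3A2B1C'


Scanning runs left to right:
  i=0: run of 'C' x 5 -> '5C'
  i=5: run of 'F' x 3 -> '3F'
  i=8: run of 'B' x 4 -> '4B'
  i=12: run of 'F' x 5 -> '5F'

RLE = 5C3F4B5F


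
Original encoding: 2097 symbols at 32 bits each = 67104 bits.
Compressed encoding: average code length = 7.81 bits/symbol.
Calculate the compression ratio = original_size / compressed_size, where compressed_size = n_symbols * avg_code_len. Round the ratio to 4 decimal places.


original_size = n_symbols * orig_bits = 2097 * 32 = 67104 bits
compressed_size = n_symbols * avg_code_len = 2097 * 7.81 = 16377.57 bits
ratio = original_size / compressed_size = 67104 / 16377.57 = 4.0973

Compression ratio = 4.0973


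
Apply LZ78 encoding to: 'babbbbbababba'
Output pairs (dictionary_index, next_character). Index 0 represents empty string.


LZ78 encoding steps:
Dictionary: {0: ''}
Step 1: w='' (idx 0), next='b' -> output (0, 'b'), add 'b' as idx 1
Step 2: w='' (idx 0), next='a' -> output (0, 'a'), add 'a' as idx 2
Step 3: w='b' (idx 1), next='b' -> output (1, 'b'), add 'bb' as idx 3
Step 4: w='bb' (idx 3), next='b' -> output (3, 'b'), add 'bbb' as idx 4
Step 5: w='a' (idx 2), next='b' -> output (2, 'b'), add 'ab' as idx 5
Step 6: w='ab' (idx 5), next='b' -> output (5, 'b'), add 'abb' as idx 6
Step 7: w='a' (idx 2), end of input -> output (2, '')


Encoded: [(0, 'b'), (0, 'a'), (1, 'b'), (3, 'b'), (2, 'b'), (5, 'b'), (2, '')]


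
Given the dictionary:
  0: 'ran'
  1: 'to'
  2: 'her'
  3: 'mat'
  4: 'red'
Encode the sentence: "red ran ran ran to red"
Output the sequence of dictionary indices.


Look up each word in the dictionary:
  'red' -> 4
  'ran' -> 0
  'ran' -> 0
  'ran' -> 0
  'to' -> 1
  'red' -> 4

Encoded: [4, 0, 0, 0, 1, 4]


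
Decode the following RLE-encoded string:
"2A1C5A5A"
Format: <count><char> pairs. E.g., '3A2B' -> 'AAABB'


Expanding each <count><char> pair:
  2A -> 'AA'
  1C -> 'C'
  5A -> 'AAAAA'
  5A -> 'AAAAA'

Decoded = AACAAAAAAAAAA


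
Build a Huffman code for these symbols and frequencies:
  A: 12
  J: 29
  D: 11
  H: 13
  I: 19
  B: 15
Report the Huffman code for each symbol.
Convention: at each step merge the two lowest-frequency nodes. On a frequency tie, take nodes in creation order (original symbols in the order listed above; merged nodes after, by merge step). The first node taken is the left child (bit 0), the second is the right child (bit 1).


Huffman tree construction:
Step 1: Merge D(11) + A(12) = 23
Step 2: Merge H(13) + B(15) = 28
Step 3: Merge I(19) + (D+A)(23) = 42
Step 4: Merge (H+B)(28) + J(29) = 57
Step 5: Merge (I+(D+A))(42) + ((H+B)+J)(57) = 99
Read each symbol's code off the tree from the root (left child = 0, right child = 1).

Codes:
  A: 011 (length 3)
  J: 11 (length 2)
  D: 010 (length 3)
  H: 100 (length 3)
  I: 00 (length 2)
  B: 101 (length 3)
Average code length: 249/99 = 2.5152 bits/symbol


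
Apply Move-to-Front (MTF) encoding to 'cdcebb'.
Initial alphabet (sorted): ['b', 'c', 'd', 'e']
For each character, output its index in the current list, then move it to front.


MTF encoding:
'c': index 1 in ['b', 'c', 'd', 'e'] -> ['c', 'b', 'd', 'e']
'd': index 2 in ['c', 'b', 'd', 'e'] -> ['d', 'c', 'b', 'e']
'c': index 1 in ['d', 'c', 'b', 'e'] -> ['c', 'd', 'b', 'e']
'e': index 3 in ['c', 'd', 'b', 'e'] -> ['e', 'c', 'd', 'b']
'b': index 3 in ['e', 'c', 'd', 'b'] -> ['b', 'e', 'c', 'd']
'b': index 0 in ['b', 'e', 'c', 'd'] -> ['b', 'e', 'c', 'd']


Output: [1, 2, 1, 3, 3, 0]


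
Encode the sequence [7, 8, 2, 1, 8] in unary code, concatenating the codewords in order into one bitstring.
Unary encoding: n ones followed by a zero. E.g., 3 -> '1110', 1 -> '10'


Encode each number as n ones followed by a terminating 0:
  7 -> 11111110 (8 bits)
  8 -> 111111110 (9 bits)
  2 -> 110 (3 bits)
  1 -> 10 (2 bits)
  8 -> 111111110 (9 bits)
Total length = 8 + 9 + 3 + 2 + 9 = 31 bits.

Unary([7, 8, 2, 1, 8]) = 1111111011111111011010111111110 (31 bits)


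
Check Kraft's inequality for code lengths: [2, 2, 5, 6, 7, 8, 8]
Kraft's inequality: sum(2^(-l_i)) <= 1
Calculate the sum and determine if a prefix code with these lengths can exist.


Sum = 2^(-2) + 2^(-2) + 2^(-5) + 2^(-6) + 2^(-7) + 2^(-8) + 2^(-8)
    = 0.25 + 0.25 + 0.03125 + 0.015625 + 0.0078125 + 0.00390625 + 0.00390625
    = 144/256 = 0.5625
Since 0.5625 <= 1, Kraft's inequality IS satisfied.
A prefix code with these lengths CAN exist.

Kraft sum = 0.5625. Satisfied.


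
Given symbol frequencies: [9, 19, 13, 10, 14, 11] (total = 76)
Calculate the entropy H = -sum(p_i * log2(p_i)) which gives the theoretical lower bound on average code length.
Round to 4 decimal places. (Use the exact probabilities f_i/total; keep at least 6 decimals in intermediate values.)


Per-symbol terms -p_i * log2(p_i) with p_i = f_i/76:
  p = 9/76 = 0.118421: log2(p) = -3.078003, -p*log2(p) = 0.364500
  p = 19/76 = 0.250000: log2(p) = -2.000000, -p*log2(p) = 0.500000
  p = 13/76 = 0.171053: log2(p) = -2.547488, -p*log2(p) = 0.435754
  p = 10/76 = 0.131579: log2(p) = -2.925999, -p*log2(p) = 0.385000
  p = 14/76 = 0.184211: log2(p) = -2.440573, -p*log2(p) = 0.449579
  p = 11/76 = 0.144737: log2(p) = -2.788496, -p*log2(p) = 0.403598
H = 0.364500 + 0.500000 + 0.435754 + 0.385000 + 0.449579 + 0.403598 = 2.538431

H = 2.5384 bits/symbol


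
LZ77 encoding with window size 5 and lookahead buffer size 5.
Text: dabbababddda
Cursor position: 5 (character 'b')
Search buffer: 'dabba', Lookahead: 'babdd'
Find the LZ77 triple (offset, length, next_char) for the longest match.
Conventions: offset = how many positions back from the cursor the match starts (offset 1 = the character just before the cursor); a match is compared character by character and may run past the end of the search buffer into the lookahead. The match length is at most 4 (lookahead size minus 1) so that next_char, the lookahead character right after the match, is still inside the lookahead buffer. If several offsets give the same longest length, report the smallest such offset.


Try each offset into the search buffer:
  offset=1 (pos 4, char 'a'): match length 0
  offset=2 (pos 3, char 'b'): match length 3
  offset=3 (pos 2, char 'b'): match length 1
  offset=4 (pos 1, char 'a'): match length 0
  offset=5 (pos 0, char 'd'): match length 0
Longest match has length 3 at offset 2.
next_char = character at position 5 + 3 = 8 -> 'd'

Best match: offset=2, length=3 (matching 'bab' starting at position 3)
LZ77 triple: (2, 3, 'd')


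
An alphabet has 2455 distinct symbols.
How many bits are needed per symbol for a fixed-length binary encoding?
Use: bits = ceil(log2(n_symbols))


log2(2455) = 11.2615
Bracket: 2^11 = 2048 < 2455 <= 2^12 = 4096
So ceil(log2(2455)) = 12

bits = ceil(log2(2455)) = ceil(11.2615) = 12 bits


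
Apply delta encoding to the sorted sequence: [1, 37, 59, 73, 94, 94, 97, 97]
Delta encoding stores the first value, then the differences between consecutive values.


First value: 1
Deltas:
  37 - 1 = 36
  59 - 37 = 22
  73 - 59 = 14
  94 - 73 = 21
  94 - 94 = 0
  97 - 94 = 3
  97 - 97 = 0


Delta encoded: [1, 36, 22, 14, 21, 0, 3, 0]


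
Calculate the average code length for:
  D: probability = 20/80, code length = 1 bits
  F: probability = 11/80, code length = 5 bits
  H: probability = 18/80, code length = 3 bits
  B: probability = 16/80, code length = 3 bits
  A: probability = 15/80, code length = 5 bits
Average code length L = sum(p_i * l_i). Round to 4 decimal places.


Weighted contributions p_i * l_i:
  D: (20/80) * 1 = 20/80
  F: (11/80) * 5 = 55/80
  H: (18/80) * 3 = 54/80
  B: (16/80) * 3 = 48/80
  A: (15/80) * 5 = 75/80
Sum = (20 + 55 + 54 + 48 + 75)/80 = 252/80

L = 252/80 = 3.1500 bits/symbol


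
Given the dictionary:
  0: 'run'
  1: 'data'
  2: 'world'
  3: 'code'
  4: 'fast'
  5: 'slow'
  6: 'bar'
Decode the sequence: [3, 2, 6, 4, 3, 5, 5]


Look up each index in the dictionary:
  3 -> 'code'
  2 -> 'world'
  6 -> 'bar'
  4 -> 'fast'
  3 -> 'code'
  5 -> 'slow'
  5 -> 'slow'

Decoded: "code world bar fast code slow slow"


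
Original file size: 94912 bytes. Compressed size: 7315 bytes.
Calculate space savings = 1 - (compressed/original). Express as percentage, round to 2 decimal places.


ratio = compressed/original = 7315/94912 = 0.077071
savings = 1 - ratio = 1 - 0.077071 = 0.922929
as a percentage: 0.922929 * 100 = 92.29%

Space savings = 1 - 7315/94912 = 92.29%


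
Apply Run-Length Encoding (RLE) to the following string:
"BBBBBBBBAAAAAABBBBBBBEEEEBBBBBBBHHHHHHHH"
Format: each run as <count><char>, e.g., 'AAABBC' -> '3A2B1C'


Scanning runs left to right:
  i=0: run of 'B' x 8 -> '8B'
  i=8: run of 'A' x 6 -> '6A'
  i=14: run of 'B' x 7 -> '7B'
  i=21: run of 'E' x 4 -> '4E'
  i=25: run of 'B' x 7 -> '7B'
  i=32: run of 'H' x 8 -> '8H'

RLE = 8B6A7B4E7B8H


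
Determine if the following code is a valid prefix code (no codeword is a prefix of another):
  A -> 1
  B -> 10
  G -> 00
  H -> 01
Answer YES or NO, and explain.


Checking each pair (does one codeword prefix another?):
  A='1' vs B='10': prefix -- VIOLATION

NO -- this is NOT a valid prefix code. A (1) is a prefix of B (10).


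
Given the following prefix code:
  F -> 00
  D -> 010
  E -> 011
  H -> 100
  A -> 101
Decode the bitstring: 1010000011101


Decoding step by step:
Bits 101 -> A
Bits 00 -> F
Bits 00 -> F
Bits 011 -> E
Bits 101 -> A


Decoded message: AFFEA


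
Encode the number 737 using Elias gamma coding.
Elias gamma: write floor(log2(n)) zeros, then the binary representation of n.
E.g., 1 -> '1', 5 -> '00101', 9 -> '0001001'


num_bits = floor(log2(737)) + 1 = 10
leading_zeros = num_bits - 1 = 9
binary(737) = 1011100001

Elias gamma(737) = '000000000' + '1011100001' = 0000000001011100001 (19 bits)


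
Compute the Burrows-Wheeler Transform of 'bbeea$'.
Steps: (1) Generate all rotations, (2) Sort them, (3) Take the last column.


Rotations (sorted):
  0: $bbeea -> last char: a
  1: a$bbee -> last char: e
  2: bbeea$ -> last char: $
  3: beea$b -> last char: b
  4: ea$bbe -> last char: e
  5: eea$bb -> last char: b


BWT = ae$beb


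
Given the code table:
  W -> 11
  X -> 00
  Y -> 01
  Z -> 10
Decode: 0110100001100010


Decoding:
01 -> Y
10 -> Z
10 -> Z
00 -> X
01 -> Y
10 -> Z
00 -> X
10 -> Z


Result: YZZXYZXZ


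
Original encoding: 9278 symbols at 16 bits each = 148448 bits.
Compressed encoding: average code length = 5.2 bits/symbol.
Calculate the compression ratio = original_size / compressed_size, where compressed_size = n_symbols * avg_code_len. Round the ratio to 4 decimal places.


original_size = n_symbols * orig_bits = 9278 * 16 = 148448 bits
compressed_size = n_symbols * avg_code_len = 9278 * 5.2 = 48245.6 bits
ratio = original_size / compressed_size = 148448 / 48245.6 = 3.0769

Compression ratio = 3.0769


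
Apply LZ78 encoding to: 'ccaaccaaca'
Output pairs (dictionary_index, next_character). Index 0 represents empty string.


LZ78 encoding steps:
Dictionary: {0: ''}
Step 1: w='' (idx 0), next='c' -> output (0, 'c'), add 'c' as idx 1
Step 2: w='c' (idx 1), next='a' -> output (1, 'a'), add 'ca' as idx 2
Step 3: w='' (idx 0), next='a' -> output (0, 'a'), add 'a' as idx 3
Step 4: w='c' (idx 1), next='c' -> output (1, 'c'), add 'cc' as idx 4
Step 5: w='a' (idx 3), next='a' -> output (3, 'a'), add 'aa' as idx 5
Step 6: w='ca' (idx 2), end of input -> output (2, '')


Encoded: [(0, 'c'), (1, 'a'), (0, 'a'), (1, 'c'), (3, 'a'), (2, '')]


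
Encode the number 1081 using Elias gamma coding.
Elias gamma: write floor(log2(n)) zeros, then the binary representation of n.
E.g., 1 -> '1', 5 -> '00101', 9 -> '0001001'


num_bits = floor(log2(1081)) + 1 = 11
leading_zeros = num_bits - 1 = 10
binary(1081) = 10000111001

Elias gamma(1081) = '0000000000' + '10000111001' = 000000000010000111001 (21 bits)


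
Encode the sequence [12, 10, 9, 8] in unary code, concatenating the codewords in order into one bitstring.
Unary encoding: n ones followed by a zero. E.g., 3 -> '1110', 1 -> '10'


Encode each number as n ones followed by a terminating 0:
  12 -> 1111111111110 (13 bits)
  10 -> 11111111110 (11 bits)
  9 -> 1111111110 (10 bits)
  8 -> 111111110 (9 bits)
Total length = 13 + 11 + 10 + 9 = 43 bits.

Unary([12, 10, 9, 8]) = 1111111111110111111111101111111110111111110 (43 bits)


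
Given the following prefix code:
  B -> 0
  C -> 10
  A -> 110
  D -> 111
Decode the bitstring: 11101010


Decoding step by step:
Bits 111 -> D
Bits 0 -> B
Bits 10 -> C
Bits 10 -> C


Decoded message: DBCC


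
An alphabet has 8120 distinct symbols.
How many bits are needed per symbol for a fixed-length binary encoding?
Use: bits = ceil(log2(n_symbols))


log2(8120) = 12.9873
Bracket: 2^12 = 4096 < 8120 <= 2^13 = 8192
So ceil(log2(8120)) = 13

bits = ceil(log2(8120)) = ceil(12.9873) = 13 bits


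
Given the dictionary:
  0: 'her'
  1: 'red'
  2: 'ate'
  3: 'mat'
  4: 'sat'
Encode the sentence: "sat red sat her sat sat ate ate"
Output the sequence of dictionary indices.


Look up each word in the dictionary:
  'sat' -> 4
  'red' -> 1
  'sat' -> 4
  'her' -> 0
  'sat' -> 4
  'sat' -> 4
  'ate' -> 2
  'ate' -> 2

Encoded: [4, 1, 4, 0, 4, 4, 2, 2]


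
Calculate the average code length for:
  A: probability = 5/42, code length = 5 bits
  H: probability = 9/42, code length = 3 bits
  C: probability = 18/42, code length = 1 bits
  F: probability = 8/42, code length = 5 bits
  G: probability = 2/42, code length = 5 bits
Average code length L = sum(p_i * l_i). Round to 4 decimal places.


Weighted contributions p_i * l_i:
  A: (5/42) * 5 = 25/42
  H: (9/42) * 3 = 27/42
  C: (18/42) * 1 = 18/42
  F: (8/42) * 5 = 40/42
  G: (2/42) * 5 = 10/42
Sum = (25 + 27 + 18 + 40 + 10)/42 = 120/42

L = 120/42 = 2.8571 bits/symbol


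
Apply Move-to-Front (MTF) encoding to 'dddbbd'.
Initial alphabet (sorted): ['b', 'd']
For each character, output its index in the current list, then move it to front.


MTF encoding:
'd': index 1 in ['b', 'd'] -> ['d', 'b']
'd': index 0 in ['d', 'b'] -> ['d', 'b']
'd': index 0 in ['d', 'b'] -> ['d', 'b']
'b': index 1 in ['d', 'b'] -> ['b', 'd']
'b': index 0 in ['b', 'd'] -> ['b', 'd']
'd': index 1 in ['b', 'd'] -> ['d', 'b']


Output: [1, 0, 0, 1, 0, 1]


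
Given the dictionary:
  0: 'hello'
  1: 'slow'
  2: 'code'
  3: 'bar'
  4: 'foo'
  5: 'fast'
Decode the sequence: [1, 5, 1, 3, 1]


Look up each index in the dictionary:
  1 -> 'slow'
  5 -> 'fast'
  1 -> 'slow'
  3 -> 'bar'
  1 -> 'slow'

Decoded: "slow fast slow bar slow"


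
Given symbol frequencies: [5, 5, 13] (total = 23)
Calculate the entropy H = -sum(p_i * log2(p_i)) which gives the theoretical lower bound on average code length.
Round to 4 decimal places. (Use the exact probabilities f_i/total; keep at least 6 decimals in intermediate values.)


Per-symbol terms -p_i * log2(p_i) with p_i = f_i/23:
  p = 5/23 = 0.217391: log2(p) = -2.201634, -p*log2(p) = 0.478616
  p = 5/23 = 0.217391: log2(p) = -2.201634, -p*log2(p) = 0.478616
  p = 13/23 = 0.565217: log2(p) = -0.823122, -p*log2(p) = 0.465243
H = 0.478616 + 0.478616 + 0.465243 = 1.422475

H = 1.4225 bits/symbol


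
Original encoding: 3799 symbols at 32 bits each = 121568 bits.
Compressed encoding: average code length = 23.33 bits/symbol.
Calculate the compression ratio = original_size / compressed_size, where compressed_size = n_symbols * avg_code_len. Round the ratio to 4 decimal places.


original_size = n_symbols * orig_bits = 3799 * 32 = 121568 bits
compressed_size = n_symbols * avg_code_len = 3799 * 23.33 = 88630.67 bits
ratio = original_size / compressed_size = 121568 / 88630.67 = 1.3716

Compression ratio = 1.3716


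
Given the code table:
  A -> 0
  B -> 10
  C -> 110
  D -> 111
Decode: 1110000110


Decoding:
111 -> D
0 -> A
0 -> A
0 -> A
0 -> A
110 -> C


Result: DAAAAC


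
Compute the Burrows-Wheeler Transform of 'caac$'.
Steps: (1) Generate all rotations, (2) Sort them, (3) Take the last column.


Rotations (sorted):
  0: $caac -> last char: c
  1: aac$c -> last char: c
  2: ac$ca -> last char: a
  3: c$caa -> last char: a
  4: caac$ -> last char: $


BWT = ccaa$


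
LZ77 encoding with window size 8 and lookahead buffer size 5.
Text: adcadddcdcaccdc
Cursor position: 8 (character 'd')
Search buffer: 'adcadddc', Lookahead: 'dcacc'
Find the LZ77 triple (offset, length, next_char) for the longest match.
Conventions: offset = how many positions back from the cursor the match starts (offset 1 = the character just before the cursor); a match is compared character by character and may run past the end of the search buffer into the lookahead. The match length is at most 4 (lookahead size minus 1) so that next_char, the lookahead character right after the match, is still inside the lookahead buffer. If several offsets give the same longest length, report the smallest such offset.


Try each offset into the search buffer:
  offset=1 (pos 7, char 'c'): match length 0
  offset=2 (pos 6, char 'd'): match length 2
  offset=3 (pos 5, char 'd'): match length 1
  offset=4 (pos 4, char 'd'): match length 1
  offset=5 (pos 3, char 'a'): match length 0
  offset=6 (pos 2, char 'c'): match length 0
  offset=7 (pos 1, char 'd'): match length 3
  offset=8 (pos 0, char 'a'): match length 0
Longest match has length 3 at offset 7.
next_char = character at position 8 + 3 = 11 -> 'c'

Best match: offset=7, length=3 (matching 'dca' starting at position 1)
LZ77 triple: (7, 3, 'c')


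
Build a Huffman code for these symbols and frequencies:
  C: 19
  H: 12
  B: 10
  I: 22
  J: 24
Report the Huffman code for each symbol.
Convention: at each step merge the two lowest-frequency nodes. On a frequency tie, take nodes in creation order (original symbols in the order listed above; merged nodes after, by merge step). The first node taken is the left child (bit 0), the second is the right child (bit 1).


Huffman tree construction:
Step 1: Merge B(10) + H(12) = 22
Step 2: Merge C(19) + I(22) = 41
Step 3: Merge (B+H)(22) + J(24) = 46
Step 4: Merge (C+I)(41) + ((B+H)+J)(46) = 87
Read each symbol's code off the tree from the root (left child = 0, right child = 1).

Codes:
  C: 00 (length 2)
  H: 101 (length 3)
  B: 100 (length 3)
  I: 01 (length 2)
  J: 11 (length 2)
Average code length: 196/87 = 2.2529 bits/symbol


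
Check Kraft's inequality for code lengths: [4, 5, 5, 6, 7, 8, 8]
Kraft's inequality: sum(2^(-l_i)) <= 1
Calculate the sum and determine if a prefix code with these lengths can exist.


Sum = 2^(-4) + 2^(-5) + 2^(-5) + 2^(-6) + 2^(-7) + 2^(-8) + 2^(-8)
    = 0.0625 + 0.03125 + 0.03125 + 0.015625 + 0.0078125 + 0.00390625 + 0.00390625
    = 40/256 = 0.15625
Since 0.15625 <= 1, Kraft's inequality IS satisfied.
A prefix code with these lengths CAN exist.

Kraft sum = 0.15625. Satisfied.


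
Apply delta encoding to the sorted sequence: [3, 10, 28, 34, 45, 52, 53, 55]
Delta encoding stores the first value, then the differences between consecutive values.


First value: 3
Deltas:
  10 - 3 = 7
  28 - 10 = 18
  34 - 28 = 6
  45 - 34 = 11
  52 - 45 = 7
  53 - 52 = 1
  55 - 53 = 2


Delta encoded: [3, 7, 18, 6, 11, 7, 1, 2]


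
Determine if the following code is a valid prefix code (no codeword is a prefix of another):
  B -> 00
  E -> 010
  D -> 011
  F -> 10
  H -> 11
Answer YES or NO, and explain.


Checking each pair (does one codeword prefix another?):
  B='00' vs E='010': no prefix
  B='00' vs D='011': no prefix
  B='00' vs F='10': no prefix
  B='00' vs H='11': no prefix
  E='010' vs B='00': no prefix
  E='010' vs D='011': no prefix
  E='010' vs F='10': no prefix
  E='010' vs H='11': no prefix
  D='011' vs B='00': no prefix
  D='011' vs E='010': no prefix
  D='011' vs F='10': no prefix
  D='011' vs H='11': no prefix
  F='10' vs B='00': no prefix
  F='10' vs E='010': no prefix
  F='10' vs D='011': no prefix
  F='10' vs H='11': no prefix
  H='11' vs B='00': no prefix
  H='11' vs E='010': no prefix
  H='11' vs D='011': no prefix
  H='11' vs F='10': no prefix
No violation found over all pairs.

YES -- this is a valid prefix code. No codeword is a prefix of any other codeword.


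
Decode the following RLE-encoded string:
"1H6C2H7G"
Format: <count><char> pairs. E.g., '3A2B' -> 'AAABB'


Expanding each <count><char> pair:
  1H -> 'H'
  6C -> 'CCCCCC'
  2H -> 'HH'
  7G -> 'GGGGGGG'

Decoded = HCCCCCCHHGGGGGGG


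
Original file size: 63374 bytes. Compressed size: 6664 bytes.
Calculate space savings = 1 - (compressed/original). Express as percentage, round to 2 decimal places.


ratio = compressed/original = 6664/63374 = 0.105154
savings = 1 - ratio = 1 - 0.105154 = 0.894846
as a percentage: 0.894846 * 100 = 89.48%

Space savings = 1 - 6664/63374 = 89.48%


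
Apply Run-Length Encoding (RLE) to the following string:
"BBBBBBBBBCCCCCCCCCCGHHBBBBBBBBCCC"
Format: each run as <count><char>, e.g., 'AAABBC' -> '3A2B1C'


Scanning runs left to right:
  i=0: run of 'B' x 9 -> '9B'
  i=9: run of 'C' x 10 -> '10C'
  i=19: run of 'G' x 1 -> '1G'
  i=20: run of 'H' x 2 -> '2H'
  i=22: run of 'B' x 8 -> '8B'
  i=30: run of 'C' x 3 -> '3C'

RLE = 9B10C1G2H8B3C


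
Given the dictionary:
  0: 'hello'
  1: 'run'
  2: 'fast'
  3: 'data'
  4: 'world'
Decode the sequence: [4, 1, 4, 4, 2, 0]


Look up each index in the dictionary:
  4 -> 'world'
  1 -> 'run'
  4 -> 'world'
  4 -> 'world'
  2 -> 'fast'
  0 -> 'hello'

Decoded: "world run world world fast hello"


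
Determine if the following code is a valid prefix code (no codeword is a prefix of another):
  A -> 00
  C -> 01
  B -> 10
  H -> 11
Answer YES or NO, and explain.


Checking each pair (does one codeword prefix another?):
  A='00' vs C='01': no prefix
  A='00' vs B='10': no prefix
  A='00' vs H='11': no prefix
  C='01' vs A='00': no prefix
  C='01' vs B='10': no prefix
  C='01' vs H='11': no prefix
  B='10' vs A='00': no prefix
  B='10' vs C='01': no prefix
  B='10' vs H='11': no prefix
  H='11' vs A='00': no prefix
  H='11' vs C='01': no prefix
  H='11' vs B='10': no prefix
No violation found over all pairs.

YES -- this is a valid prefix code. No codeword is a prefix of any other codeword.
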